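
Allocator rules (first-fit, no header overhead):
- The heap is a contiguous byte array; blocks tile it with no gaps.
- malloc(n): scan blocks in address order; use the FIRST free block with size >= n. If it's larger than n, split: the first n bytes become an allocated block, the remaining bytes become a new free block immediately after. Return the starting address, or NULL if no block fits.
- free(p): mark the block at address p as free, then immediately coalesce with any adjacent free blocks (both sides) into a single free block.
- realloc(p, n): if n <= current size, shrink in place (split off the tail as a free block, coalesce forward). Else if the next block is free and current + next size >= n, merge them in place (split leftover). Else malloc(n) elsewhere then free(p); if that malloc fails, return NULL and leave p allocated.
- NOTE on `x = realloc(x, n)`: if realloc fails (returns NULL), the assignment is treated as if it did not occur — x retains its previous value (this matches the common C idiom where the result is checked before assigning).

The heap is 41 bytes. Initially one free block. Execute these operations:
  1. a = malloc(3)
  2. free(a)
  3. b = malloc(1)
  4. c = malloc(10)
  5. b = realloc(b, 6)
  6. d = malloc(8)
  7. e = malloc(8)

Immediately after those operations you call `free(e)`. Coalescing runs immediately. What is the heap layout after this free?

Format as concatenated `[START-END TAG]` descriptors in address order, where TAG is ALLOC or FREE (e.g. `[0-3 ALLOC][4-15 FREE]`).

Answer: [0-0 FREE][1-10 ALLOC][11-16 ALLOC][17-24 ALLOC][25-40 FREE]

Derivation:
Op 1: a = malloc(3) -> a = 0; heap: [0-2 ALLOC][3-40 FREE]
Op 2: free(a) -> (freed a); heap: [0-40 FREE]
Op 3: b = malloc(1) -> b = 0; heap: [0-0 ALLOC][1-40 FREE]
Op 4: c = malloc(10) -> c = 1; heap: [0-0 ALLOC][1-10 ALLOC][11-40 FREE]
Op 5: b = realloc(b, 6) -> b = 11; heap: [0-0 FREE][1-10 ALLOC][11-16 ALLOC][17-40 FREE]
Op 6: d = malloc(8) -> d = 17; heap: [0-0 FREE][1-10 ALLOC][11-16 ALLOC][17-24 ALLOC][25-40 FREE]
Op 7: e = malloc(8) -> e = 25; heap: [0-0 FREE][1-10 ALLOC][11-16 ALLOC][17-24 ALLOC][25-32 ALLOC][33-40 FREE]
free(e): e = 25 -> block [25-32 ALLOC]; mark free, coalesce with adjacent free neighbors -> [0-0 FREE][1-10 ALLOC][11-16 ALLOC][17-24 ALLOC][25-40 FREE]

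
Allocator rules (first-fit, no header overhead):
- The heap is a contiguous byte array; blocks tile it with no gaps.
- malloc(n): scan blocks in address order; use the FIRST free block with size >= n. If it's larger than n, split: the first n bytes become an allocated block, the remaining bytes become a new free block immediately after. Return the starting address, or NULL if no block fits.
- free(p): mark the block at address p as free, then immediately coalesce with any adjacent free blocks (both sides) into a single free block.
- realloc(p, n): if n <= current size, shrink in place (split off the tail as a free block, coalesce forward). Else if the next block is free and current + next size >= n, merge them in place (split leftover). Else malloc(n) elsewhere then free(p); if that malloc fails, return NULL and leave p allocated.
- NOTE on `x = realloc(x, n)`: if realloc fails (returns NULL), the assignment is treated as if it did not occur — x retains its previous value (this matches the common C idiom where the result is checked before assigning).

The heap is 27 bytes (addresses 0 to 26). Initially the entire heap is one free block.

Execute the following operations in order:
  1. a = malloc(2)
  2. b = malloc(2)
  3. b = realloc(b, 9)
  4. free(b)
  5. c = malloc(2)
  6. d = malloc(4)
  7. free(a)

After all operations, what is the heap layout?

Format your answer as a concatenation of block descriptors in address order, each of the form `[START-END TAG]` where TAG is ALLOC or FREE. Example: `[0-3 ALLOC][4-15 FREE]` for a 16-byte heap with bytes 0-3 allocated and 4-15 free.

Op 1: a = malloc(2) -> a = 0; heap: [0-1 ALLOC][2-26 FREE]
Op 2: b = malloc(2) -> b = 2; heap: [0-1 ALLOC][2-3 ALLOC][4-26 FREE]
Op 3: b = realloc(b, 9) -> b = 2; heap: [0-1 ALLOC][2-10 ALLOC][11-26 FREE]
Op 4: free(b) -> (freed b); heap: [0-1 ALLOC][2-26 FREE]
Op 5: c = malloc(2) -> c = 2; heap: [0-1 ALLOC][2-3 ALLOC][4-26 FREE]
Op 6: d = malloc(4) -> d = 4; heap: [0-1 ALLOC][2-3 ALLOC][4-7 ALLOC][8-26 FREE]
Op 7: free(a) -> (freed a); heap: [0-1 FREE][2-3 ALLOC][4-7 ALLOC][8-26 FREE]

Answer: [0-1 FREE][2-3 ALLOC][4-7 ALLOC][8-26 FREE]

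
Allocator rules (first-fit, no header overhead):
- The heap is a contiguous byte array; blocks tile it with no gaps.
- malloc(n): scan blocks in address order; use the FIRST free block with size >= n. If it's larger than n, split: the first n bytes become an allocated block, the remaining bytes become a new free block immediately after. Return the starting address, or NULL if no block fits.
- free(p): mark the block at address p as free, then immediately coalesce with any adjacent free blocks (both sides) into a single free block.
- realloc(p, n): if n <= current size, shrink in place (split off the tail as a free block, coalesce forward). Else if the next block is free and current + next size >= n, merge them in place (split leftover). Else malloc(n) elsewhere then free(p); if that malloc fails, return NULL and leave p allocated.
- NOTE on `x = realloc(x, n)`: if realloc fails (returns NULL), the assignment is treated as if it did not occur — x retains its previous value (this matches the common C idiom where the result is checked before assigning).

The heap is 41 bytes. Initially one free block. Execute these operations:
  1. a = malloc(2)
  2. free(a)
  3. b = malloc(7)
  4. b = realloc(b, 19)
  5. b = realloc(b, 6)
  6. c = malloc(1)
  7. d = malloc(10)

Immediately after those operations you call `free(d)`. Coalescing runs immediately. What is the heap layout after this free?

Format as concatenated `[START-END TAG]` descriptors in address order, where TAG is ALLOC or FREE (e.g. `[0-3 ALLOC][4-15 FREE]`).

Answer: [0-5 ALLOC][6-6 ALLOC][7-40 FREE]

Derivation:
Op 1: a = malloc(2) -> a = 0; heap: [0-1 ALLOC][2-40 FREE]
Op 2: free(a) -> (freed a); heap: [0-40 FREE]
Op 3: b = malloc(7) -> b = 0; heap: [0-6 ALLOC][7-40 FREE]
Op 4: b = realloc(b, 19) -> b = 0; heap: [0-18 ALLOC][19-40 FREE]
Op 5: b = realloc(b, 6) -> b = 0; heap: [0-5 ALLOC][6-40 FREE]
Op 6: c = malloc(1) -> c = 6; heap: [0-5 ALLOC][6-6 ALLOC][7-40 FREE]
Op 7: d = malloc(10) -> d = 7; heap: [0-5 ALLOC][6-6 ALLOC][7-16 ALLOC][17-40 FREE]
free(d): d = 7 -> block [7-16 ALLOC]; mark free, coalesce with adjacent free neighbors -> [0-5 ALLOC][6-6 ALLOC][7-40 FREE]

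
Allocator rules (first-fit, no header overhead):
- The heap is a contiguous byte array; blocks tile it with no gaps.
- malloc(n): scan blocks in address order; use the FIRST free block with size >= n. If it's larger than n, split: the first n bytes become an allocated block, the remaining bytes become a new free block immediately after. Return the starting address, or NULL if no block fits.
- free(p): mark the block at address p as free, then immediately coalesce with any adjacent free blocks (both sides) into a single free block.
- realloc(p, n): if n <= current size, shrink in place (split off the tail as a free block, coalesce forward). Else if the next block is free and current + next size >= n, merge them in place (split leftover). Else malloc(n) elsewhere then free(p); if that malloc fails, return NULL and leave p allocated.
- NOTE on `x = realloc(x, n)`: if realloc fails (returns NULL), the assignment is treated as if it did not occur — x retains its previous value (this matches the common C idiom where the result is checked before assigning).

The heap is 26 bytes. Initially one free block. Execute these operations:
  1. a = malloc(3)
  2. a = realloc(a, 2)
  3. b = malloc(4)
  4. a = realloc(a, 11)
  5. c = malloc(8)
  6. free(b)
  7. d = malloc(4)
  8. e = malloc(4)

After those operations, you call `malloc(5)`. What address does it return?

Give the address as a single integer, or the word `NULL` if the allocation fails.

Op 1: a = malloc(3) -> a = 0; heap: [0-2 ALLOC][3-25 FREE]
Op 2: a = realloc(a, 2) -> a = 0; heap: [0-1 ALLOC][2-25 FREE]
Op 3: b = malloc(4) -> b = 2; heap: [0-1 ALLOC][2-5 ALLOC][6-25 FREE]
Op 4: a = realloc(a, 11) -> a = 6; heap: [0-1 FREE][2-5 ALLOC][6-16 ALLOC][17-25 FREE]
Op 5: c = malloc(8) -> c = 17; heap: [0-1 FREE][2-5 ALLOC][6-16 ALLOC][17-24 ALLOC][25-25 FREE]
Op 6: free(b) -> (freed b); heap: [0-5 FREE][6-16 ALLOC][17-24 ALLOC][25-25 FREE]
Op 7: d = malloc(4) -> d = 0; heap: [0-3 ALLOC][4-5 FREE][6-16 ALLOC][17-24 ALLOC][25-25 FREE]
Op 8: e = malloc(4) -> e = NULL; heap: [0-3 ALLOC][4-5 FREE][6-16 ALLOC][17-24 ALLOC][25-25 FREE]
malloc(5): first-fit scan over [0-3 ALLOC][4-5 FREE][6-16 ALLOC][17-24 ALLOC][25-25 FREE] -> NULL

Answer: NULL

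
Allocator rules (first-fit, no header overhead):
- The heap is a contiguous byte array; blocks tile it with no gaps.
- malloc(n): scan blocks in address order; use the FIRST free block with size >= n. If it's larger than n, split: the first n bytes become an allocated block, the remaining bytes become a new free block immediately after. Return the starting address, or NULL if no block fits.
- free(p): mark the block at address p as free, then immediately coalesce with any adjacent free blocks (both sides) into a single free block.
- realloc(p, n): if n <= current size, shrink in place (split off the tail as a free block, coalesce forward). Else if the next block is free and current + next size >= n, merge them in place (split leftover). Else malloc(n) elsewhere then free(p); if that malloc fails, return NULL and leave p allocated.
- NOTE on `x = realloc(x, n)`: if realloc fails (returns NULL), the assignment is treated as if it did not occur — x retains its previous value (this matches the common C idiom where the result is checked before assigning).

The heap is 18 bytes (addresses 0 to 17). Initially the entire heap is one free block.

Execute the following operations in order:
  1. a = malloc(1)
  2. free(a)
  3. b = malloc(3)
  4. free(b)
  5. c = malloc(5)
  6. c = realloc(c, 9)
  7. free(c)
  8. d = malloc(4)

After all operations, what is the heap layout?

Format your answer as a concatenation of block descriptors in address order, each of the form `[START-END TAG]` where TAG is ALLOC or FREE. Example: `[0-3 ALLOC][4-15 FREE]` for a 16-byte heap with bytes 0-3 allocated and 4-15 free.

Answer: [0-3 ALLOC][4-17 FREE]

Derivation:
Op 1: a = malloc(1) -> a = 0; heap: [0-0 ALLOC][1-17 FREE]
Op 2: free(a) -> (freed a); heap: [0-17 FREE]
Op 3: b = malloc(3) -> b = 0; heap: [0-2 ALLOC][3-17 FREE]
Op 4: free(b) -> (freed b); heap: [0-17 FREE]
Op 5: c = malloc(5) -> c = 0; heap: [0-4 ALLOC][5-17 FREE]
Op 6: c = realloc(c, 9) -> c = 0; heap: [0-8 ALLOC][9-17 FREE]
Op 7: free(c) -> (freed c); heap: [0-17 FREE]
Op 8: d = malloc(4) -> d = 0; heap: [0-3 ALLOC][4-17 FREE]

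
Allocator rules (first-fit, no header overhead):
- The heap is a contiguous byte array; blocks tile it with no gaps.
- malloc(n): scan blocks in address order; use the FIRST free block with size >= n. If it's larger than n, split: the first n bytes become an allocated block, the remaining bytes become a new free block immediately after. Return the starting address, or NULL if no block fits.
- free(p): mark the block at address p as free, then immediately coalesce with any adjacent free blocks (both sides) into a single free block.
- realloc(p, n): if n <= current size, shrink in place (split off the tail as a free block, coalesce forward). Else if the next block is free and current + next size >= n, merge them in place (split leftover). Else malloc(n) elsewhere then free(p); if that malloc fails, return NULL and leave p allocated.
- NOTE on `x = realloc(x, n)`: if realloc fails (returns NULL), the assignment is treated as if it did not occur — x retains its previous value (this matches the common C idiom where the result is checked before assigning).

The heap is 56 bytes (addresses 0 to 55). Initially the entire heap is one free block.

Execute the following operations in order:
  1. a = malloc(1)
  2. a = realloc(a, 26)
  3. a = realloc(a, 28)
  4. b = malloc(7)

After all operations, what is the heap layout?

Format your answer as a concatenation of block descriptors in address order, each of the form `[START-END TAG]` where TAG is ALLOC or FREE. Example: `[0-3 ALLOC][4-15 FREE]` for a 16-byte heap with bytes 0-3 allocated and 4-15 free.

Answer: [0-27 ALLOC][28-34 ALLOC][35-55 FREE]

Derivation:
Op 1: a = malloc(1) -> a = 0; heap: [0-0 ALLOC][1-55 FREE]
Op 2: a = realloc(a, 26) -> a = 0; heap: [0-25 ALLOC][26-55 FREE]
Op 3: a = realloc(a, 28) -> a = 0; heap: [0-27 ALLOC][28-55 FREE]
Op 4: b = malloc(7) -> b = 28; heap: [0-27 ALLOC][28-34 ALLOC][35-55 FREE]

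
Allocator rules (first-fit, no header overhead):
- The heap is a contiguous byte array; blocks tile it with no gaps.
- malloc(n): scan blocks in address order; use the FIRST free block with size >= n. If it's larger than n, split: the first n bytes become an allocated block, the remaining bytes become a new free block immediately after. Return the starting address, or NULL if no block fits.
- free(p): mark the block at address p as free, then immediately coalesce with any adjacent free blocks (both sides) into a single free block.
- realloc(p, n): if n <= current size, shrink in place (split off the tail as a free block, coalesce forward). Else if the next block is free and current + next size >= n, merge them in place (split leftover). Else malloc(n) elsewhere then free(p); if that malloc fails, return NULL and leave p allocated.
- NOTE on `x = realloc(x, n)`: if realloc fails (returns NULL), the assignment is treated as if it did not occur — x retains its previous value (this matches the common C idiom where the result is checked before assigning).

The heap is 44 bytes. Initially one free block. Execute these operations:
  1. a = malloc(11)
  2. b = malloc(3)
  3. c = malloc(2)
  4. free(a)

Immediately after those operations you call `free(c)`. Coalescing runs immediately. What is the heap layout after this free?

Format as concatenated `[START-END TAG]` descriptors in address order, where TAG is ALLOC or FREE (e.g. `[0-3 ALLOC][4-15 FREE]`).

Op 1: a = malloc(11) -> a = 0; heap: [0-10 ALLOC][11-43 FREE]
Op 2: b = malloc(3) -> b = 11; heap: [0-10 ALLOC][11-13 ALLOC][14-43 FREE]
Op 3: c = malloc(2) -> c = 14; heap: [0-10 ALLOC][11-13 ALLOC][14-15 ALLOC][16-43 FREE]
Op 4: free(a) -> (freed a); heap: [0-10 FREE][11-13 ALLOC][14-15 ALLOC][16-43 FREE]
free(c): c = 14 -> block [14-15 ALLOC]; mark free, coalesce with adjacent free neighbors -> [0-10 FREE][11-13 ALLOC][14-43 FREE]

Answer: [0-10 FREE][11-13 ALLOC][14-43 FREE]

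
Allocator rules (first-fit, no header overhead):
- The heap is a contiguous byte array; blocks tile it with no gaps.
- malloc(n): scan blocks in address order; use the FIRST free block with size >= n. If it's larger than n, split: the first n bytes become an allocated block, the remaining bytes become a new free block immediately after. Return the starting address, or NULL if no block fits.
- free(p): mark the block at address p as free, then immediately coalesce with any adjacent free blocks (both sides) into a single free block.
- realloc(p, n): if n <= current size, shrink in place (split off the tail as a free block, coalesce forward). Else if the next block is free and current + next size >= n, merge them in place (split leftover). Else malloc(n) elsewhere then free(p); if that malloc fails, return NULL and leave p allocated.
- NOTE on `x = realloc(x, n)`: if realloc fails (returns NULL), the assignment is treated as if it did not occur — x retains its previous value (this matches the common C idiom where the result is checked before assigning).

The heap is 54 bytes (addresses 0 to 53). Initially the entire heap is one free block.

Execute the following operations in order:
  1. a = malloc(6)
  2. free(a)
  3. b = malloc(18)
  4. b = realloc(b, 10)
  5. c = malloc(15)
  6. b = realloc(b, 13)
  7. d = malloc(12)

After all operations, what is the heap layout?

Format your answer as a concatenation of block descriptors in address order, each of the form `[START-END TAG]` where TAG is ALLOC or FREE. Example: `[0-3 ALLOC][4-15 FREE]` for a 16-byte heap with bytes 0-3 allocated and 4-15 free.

Op 1: a = malloc(6) -> a = 0; heap: [0-5 ALLOC][6-53 FREE]
Op 2: free(a) -> (freed a); heap: [0-53 FREE]
Op 3: b = malloc(18) -> b = 0; heap: [0-17 ALLOC][18-53 FREE]
Op 4: b = realloc(b, 10) -> b = 0; heap: [0-9 ALLOC][10-53 FREE]
Op 5: c = malloc(15) -> c = 10; heap: [0-9 ALLOC][10-24 ALLOC][25-53 FREE]
Op 6: b = realloc(b, 13) -> b = 25; heap: [0-9 FREE][10-24 ALLOC][25-37 ALLOC][38-53 FREE]
Op 7: d = malloc(12) -> d = 38; heap: [0-9 FREE][10-24 ALLOC][25-37 ALLOC][38-49 ALLOC][50-53 FREE]

Answer: [0-9 FREE][10-24 ALLOC][25-37 ALLOC][38-49 ALLOC][50-53 FREE]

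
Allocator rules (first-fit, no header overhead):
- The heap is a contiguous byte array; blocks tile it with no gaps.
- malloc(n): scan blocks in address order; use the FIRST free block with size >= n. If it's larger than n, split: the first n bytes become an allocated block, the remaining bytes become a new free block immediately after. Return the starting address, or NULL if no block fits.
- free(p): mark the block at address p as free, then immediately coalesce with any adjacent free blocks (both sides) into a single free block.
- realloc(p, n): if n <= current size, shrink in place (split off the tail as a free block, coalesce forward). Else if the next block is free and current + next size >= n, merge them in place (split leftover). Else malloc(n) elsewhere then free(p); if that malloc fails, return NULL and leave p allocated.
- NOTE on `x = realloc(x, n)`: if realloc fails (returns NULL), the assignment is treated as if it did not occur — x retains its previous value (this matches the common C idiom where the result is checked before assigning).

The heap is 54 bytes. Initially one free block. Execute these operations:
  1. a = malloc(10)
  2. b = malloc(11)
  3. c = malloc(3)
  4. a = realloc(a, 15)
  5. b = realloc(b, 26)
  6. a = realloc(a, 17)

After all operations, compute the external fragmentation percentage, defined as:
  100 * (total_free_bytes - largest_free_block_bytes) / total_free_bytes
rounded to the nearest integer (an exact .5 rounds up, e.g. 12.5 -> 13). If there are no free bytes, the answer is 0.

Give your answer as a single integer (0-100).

Answer: 43

Derivation:
Op 1: a = malloc(10) -> a = 0; heap: [0-9 ALLOC][10-53 FREE]
Op 2: b = malloc(11) -> b = 10; heap: [0-9 ALLOC][10-20 ALLOC][21-53 FREE]
Op 3: c = malloc(3) -> c = 21; heap: [0-9 ALLOC][10-20 ALLOC][21-23 ALLOC][24-53 FREE]
Op 4: a = realloc(a, 15) -> a = 24; heap: [0-9 FREE][10-20 ALLOC][21-23 ALLOC][24-38 ALLOC][39-53 FREE]
Op 5: b = realloc(b, 26) -> NULL (b unchanged); heap: [0-9 FREE][10-20 ALLOC][21-23 ALLOC][24-38 ALLOC][39-53 FREE]
Op 6: a = realloc(a, 17) -> a = 24; heap: [0-9 FREE][10-20 ALLOC][21-23 ALLOC][24-40 ALLOC][41-53 FREE]
Free blocks: [10 13] total_free=23 largest=13 -> 100*(23-13)/23 = 1000/23 ≈ 43.478 -> rounds to 43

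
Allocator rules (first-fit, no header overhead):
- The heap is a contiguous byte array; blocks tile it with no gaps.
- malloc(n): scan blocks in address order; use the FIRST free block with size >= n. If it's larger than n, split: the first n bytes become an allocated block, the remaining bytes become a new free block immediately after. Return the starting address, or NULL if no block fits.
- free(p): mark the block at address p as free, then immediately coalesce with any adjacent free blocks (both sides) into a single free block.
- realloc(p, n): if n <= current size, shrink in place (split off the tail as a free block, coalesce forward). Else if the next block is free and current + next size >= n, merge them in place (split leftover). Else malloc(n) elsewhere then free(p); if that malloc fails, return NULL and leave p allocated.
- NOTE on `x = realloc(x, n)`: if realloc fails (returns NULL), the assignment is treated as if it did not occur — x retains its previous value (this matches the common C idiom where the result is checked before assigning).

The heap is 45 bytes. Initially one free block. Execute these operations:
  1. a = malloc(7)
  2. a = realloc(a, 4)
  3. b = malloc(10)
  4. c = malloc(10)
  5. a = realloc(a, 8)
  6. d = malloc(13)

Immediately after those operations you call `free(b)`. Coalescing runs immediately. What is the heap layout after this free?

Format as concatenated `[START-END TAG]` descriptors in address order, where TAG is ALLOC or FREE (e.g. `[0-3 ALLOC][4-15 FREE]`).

Op 1: a = malloc(7) -> a = 0; heap: [0-6 ALLOC][7-44 FREE]
Op 2: a = realloc(a, 4) -> a = 0; heap: [0-3 ALLOC][4-44 FREE]
Op 3: b = malloc(10) -> b = 4; heap: [0-3 ALLOC][4-13 ALLOC][14-44 FREE]
Op 4: c = malloc(10) -> c = 14; heap: [0-3 ALLOC][4-13 ALLOC][14-23 ALLOC][24-44 FREE]
Op 5: a = realloc(a, 8) -> a = 24; heap: [0-3 FREE][4-13 ALLOC][14-23 ALLOC][24-31 ALLOC][32-44 FREE]
Op 6: d = malloc(13) -> d = 32; heap: [0-3 FREE][4-13 ALLOC][14-23 ALLOC][24-31 ALLOC][32-44 ALLOC]
free(b): b = 4 -> block [4-13 ALLOC]; mark free, coalesce with adjacent free neighbors -> [0-13 FREE][14-23 ALLOC][24-31 ALLOC][32-44 ALLOC]

Answer: [0-13 FREE][14-23 ALLOC][24-31 ALLOC][32-44 ALLOC]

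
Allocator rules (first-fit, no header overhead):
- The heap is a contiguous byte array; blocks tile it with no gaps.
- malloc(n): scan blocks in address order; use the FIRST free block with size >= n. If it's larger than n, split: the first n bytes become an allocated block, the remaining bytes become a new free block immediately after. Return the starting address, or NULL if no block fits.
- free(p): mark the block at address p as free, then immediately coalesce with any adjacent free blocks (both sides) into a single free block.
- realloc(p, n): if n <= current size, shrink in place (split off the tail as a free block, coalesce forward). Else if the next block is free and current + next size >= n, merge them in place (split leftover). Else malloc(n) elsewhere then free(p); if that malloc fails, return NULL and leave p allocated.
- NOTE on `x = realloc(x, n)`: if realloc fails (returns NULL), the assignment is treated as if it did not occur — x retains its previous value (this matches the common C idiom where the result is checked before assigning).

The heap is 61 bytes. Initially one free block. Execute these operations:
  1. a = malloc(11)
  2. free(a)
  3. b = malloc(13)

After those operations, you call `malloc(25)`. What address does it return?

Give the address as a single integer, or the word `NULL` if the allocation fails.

Answer: 13

Derivation:
Op 1: a = malloc(11) -> a = 0; heap: [0-10 ALLOC][11-60 FREE]
Op 2: free(a) -> (freed a); heap: [0-60 FREE]
Op 3: b = malloc(13) -> b = 0; heap: [0-12 ALLOC][13-60 FREE]
malloc(25): first-fit scan over [0-12 ALLOC][13-60 FREE] -> 13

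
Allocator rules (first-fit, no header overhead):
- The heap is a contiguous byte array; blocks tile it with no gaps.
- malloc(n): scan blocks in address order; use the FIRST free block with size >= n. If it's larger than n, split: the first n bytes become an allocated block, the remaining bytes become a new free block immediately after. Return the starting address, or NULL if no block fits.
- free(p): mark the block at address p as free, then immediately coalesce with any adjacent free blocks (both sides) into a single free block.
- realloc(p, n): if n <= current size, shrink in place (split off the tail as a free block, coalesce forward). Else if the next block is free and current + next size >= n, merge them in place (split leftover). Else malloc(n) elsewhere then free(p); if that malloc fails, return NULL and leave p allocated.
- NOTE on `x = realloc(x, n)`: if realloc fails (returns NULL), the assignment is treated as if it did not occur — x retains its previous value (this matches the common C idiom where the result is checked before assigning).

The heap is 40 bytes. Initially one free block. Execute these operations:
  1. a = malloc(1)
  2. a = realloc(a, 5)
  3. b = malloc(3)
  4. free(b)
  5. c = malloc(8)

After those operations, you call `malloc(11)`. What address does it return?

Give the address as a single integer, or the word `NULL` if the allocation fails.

Op 1: a = malloc(1) -> a = 0; heap: [0-0 ALLOC][1-39 FREE]
Op 2: a = realloc(a, 5) -> a = 0; heap: [0-4 ALLOC][5-39 FREE]
Op 3: b = malloc(3) -> b = 5; heap: [0-4 ALLOC][5-7 ALLOC][8-39 FREE]
Op 4: free(b) -> (freed b); heap: [0-4 ALLOC][5-39 FREE]
Op 5: c = malloc(8) -> c = 5; heap: [0-4 ALLOC][5-12 ALLOC][13-39 FREE]
malloc(11): first-fit scan over [0-4 ALLOC][5-12 ALLOC][13-39 FREE] -> 13

Answer: 13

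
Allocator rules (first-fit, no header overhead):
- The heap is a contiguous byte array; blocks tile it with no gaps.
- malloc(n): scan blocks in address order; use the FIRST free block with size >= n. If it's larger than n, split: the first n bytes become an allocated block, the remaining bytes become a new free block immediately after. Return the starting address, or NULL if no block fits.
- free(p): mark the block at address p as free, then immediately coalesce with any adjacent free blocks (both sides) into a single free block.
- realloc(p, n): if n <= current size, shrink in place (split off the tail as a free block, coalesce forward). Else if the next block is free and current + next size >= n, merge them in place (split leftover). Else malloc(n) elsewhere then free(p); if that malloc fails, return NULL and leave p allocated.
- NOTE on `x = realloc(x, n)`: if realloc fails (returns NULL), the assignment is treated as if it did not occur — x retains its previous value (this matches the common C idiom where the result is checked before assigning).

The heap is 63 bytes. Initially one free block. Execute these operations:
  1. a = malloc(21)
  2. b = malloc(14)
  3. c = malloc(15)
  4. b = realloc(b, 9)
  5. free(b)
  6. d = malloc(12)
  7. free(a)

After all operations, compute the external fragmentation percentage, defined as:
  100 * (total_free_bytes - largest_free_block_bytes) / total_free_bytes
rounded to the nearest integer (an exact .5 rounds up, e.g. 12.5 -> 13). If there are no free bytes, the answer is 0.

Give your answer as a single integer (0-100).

Op 1: a = malloc(21) -> a = 0; heap: [0-20 ALLOC][21-62 FREE]
Op 2: b = malloc(14) -> b = 21; heap: [0-20 ALLOC][21-34 ALLOC][35-62 FREE]
Op 3: c = malloc(15) -> c = 35; heap: [0-20 ALLOC][21-34 ALLOC][35-49 ALLOC][50-62 FREE]
Op 4: b = realloc(b, 9) -> b = 21; heap: [0-20 ALLOC][21-29 ALLOC][30-34 FREE][35-49 ALLOC][50-62 FREE]
Op 5: free(b) -> (freed b); heap: [0-20 ALLOC][21-34 FREE][35-49 ALLOC][50-62 FREE]
Op 6: d = malloc(12) -> d = 21; heap: [0-20 ALLOC][21-32 ALLOC][33-34 FREE][35-49 ALLOC][50-62 FREE]
Op 7: free(a) -> (freed a); heap: [0-20 FREE][21-32 ALLOC][33-34 FREE][35-49 ALLOC][50-62 FREE]
Free blocks: [21 2 13] total_free=36 largest=21 -> 100*(36-21)/36 = 1500/36 ≈ 41.667 -> rounds to 42

Answer: 42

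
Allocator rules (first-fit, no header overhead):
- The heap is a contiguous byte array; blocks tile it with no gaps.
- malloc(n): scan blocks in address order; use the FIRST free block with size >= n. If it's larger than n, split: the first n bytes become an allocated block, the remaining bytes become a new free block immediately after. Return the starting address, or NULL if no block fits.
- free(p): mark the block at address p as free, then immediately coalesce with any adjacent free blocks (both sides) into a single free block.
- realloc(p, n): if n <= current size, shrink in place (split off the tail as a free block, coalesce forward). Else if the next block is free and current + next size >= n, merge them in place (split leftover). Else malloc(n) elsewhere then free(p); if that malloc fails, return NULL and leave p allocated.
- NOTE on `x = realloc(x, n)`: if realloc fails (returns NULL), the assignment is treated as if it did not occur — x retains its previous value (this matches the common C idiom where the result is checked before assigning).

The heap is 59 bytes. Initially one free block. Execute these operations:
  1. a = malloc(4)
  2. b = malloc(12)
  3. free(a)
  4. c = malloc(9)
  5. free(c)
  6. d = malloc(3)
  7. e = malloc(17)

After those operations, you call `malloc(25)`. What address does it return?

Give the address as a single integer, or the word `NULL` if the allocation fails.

Answer: 33

Derivation:
Op 1: a = malloc(4) -> a = 0; heap: [0-3 ALLOC][4-58 FREE]
Op 2: b = malloc(12) -> b = 4; heap: [0-3 ALLOC][4-15 ALLOC][16-58 FREE]
Op 3: free(a) -> (freed a); heap: [0-3 FREE][4-15 ALLOC][16-58 FREE]
Op 4: c = malloc(9) -> c = 16; heap: [0-3 FREE][4-15 ALLOC][16-24 ALLOC][25-58 FREE]
Op 5: free(c) -> (freed c); heap: [0-3 FREE][4-15 ALLOC][16-58 FREE]
Op 6: d = malloc(3) -> d = 0; heap: [0-2 ALLOC][3-3 FREE][4-15 ALLOC][16-58 FREE]
Op 7: e = malloc(17) -> e = 16; heap: [0-2 ALLOC][3-3 FREE][4-15 ALLOC][16-32 ALLOC][33-58 FREE]
malloc(25): first-fit scan over [0-2 ALLOC][3-3 FREE][4-15 ALLOC][16-32 ALLOC][33-58 FREE] -> 33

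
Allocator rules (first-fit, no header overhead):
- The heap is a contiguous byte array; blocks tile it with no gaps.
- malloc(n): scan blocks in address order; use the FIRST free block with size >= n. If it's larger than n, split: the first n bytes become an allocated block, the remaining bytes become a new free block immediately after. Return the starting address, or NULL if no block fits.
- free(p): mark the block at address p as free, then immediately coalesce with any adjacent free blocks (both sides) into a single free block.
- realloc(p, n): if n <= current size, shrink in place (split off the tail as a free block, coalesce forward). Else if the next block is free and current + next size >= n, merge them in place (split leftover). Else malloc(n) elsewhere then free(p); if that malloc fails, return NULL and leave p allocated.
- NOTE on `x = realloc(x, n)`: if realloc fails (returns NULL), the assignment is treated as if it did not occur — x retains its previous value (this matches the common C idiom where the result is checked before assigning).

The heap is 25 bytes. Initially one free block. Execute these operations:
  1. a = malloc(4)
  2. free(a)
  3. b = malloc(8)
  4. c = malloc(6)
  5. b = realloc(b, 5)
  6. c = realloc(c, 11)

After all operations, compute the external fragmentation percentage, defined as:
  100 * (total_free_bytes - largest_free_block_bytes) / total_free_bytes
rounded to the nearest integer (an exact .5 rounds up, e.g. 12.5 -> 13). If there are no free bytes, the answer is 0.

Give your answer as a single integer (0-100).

Answer: 33

Derivation:
Op 1: a = malloc(4) -> a = 0; heap: [0-3 ALLOC][4-24 FREE]
Op 2: free(a) -> (freed a); heap: [0-24 FREE]
Op 3: b = malloc(8) -> b = 0; heap: [0-7 ALLOC][8-24 FREE]
Op 4: c = malloc(6) -> c = 8; heap: [0-7 ALLOC][8-13 ALLOC][14-24 FREE]
Op 5: b = realloc(b, 5) -> b = 0; heap: [0-4 ALLOC][5-7 FREE][8-13 ALLOC][14-24 FREE]
Op 6: c = realloc(c, 11) -> c = 8; heap: [0-4 ALLOC][5-7 FREE][8-18 ALLOC][19-24 FREE]
Free blocks: [3 6] total_free=9 largest=6 -> 100*(9-6)/9 = 300/9 ≈ 33.333 -> rounds to 33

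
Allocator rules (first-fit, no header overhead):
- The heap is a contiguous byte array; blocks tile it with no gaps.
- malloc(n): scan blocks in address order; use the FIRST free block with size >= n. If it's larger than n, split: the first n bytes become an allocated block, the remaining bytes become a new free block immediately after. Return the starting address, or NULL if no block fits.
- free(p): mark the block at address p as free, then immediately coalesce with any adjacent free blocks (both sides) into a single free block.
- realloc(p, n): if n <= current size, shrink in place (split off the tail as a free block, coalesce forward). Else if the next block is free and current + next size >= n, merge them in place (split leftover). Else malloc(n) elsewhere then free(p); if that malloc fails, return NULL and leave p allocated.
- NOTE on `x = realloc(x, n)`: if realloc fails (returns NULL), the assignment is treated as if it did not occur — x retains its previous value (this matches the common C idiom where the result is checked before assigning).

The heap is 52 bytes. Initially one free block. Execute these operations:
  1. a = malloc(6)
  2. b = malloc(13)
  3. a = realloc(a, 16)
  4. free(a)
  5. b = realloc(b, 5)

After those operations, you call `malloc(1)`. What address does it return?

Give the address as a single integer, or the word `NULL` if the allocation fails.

Op 1: a = malloc(6) -> a = 0; heap: [0-5 ALLOC][6-51 FREE]
Op 2: b = malloc(13) -> b = 6; heap: [0-5 ALLOC][6-18 ALLOC][19-51 FREE]
Op 3: a = realloc(a, 16) -> a = 19; heap: [0-5 FREE][6-18 ALLOC][19-34 ALLOC][35-51 FREE]
Op 4: free(a) -> (freed a); heap: [0-5 FREE][6-18 ALLOC][19-51 FREE]
Op 5: b = realloc(b, 5) -> b = 6; heap: [0-5 FREE][6-10 ALLOC][11-51 FREE]
malloc(1): first-fit scan over [0-5 FREE][6-10 ALLOC][11-51 FREE] -> 0

Answer: 0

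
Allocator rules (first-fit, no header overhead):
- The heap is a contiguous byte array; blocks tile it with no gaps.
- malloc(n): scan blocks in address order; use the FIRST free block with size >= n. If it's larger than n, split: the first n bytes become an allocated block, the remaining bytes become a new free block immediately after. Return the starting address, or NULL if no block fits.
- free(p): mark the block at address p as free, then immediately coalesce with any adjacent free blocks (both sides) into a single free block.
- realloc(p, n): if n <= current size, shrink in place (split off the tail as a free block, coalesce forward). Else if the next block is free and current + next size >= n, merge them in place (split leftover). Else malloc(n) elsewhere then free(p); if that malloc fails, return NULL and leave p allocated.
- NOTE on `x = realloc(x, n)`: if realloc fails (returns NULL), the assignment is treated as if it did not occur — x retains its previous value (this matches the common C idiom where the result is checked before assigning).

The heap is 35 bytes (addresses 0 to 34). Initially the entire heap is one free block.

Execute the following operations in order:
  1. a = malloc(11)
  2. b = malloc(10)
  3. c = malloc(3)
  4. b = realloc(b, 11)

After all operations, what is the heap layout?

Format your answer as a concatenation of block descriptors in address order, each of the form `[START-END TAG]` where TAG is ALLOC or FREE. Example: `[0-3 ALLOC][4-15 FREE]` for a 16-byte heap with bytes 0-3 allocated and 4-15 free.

Op 1: a = malloc(11) -> a = 0; heap: [0-10 ALLOC][11-34 FREE]
Op 2: b = malloc(10) -> b = 11; heap: [0-10 ALLOC][11-20 ALLOC][21-34 FREE]
Op 3: c = malloc(3) -> c = 21; heap: [0-10 ALLOC][11-20 ALLOC][21-23 ALLOC][24-34 FREE]
Op 4: b = realloc(b, 11) -> b = 24; heap: [0-10 ALLOC][11-20 FREE][21-23 ALLOC][24-34 ALLOC]

Answer: [0-10 ALLOC][11-20 FREE][21-23 ALLOC][24-34 ALLOC]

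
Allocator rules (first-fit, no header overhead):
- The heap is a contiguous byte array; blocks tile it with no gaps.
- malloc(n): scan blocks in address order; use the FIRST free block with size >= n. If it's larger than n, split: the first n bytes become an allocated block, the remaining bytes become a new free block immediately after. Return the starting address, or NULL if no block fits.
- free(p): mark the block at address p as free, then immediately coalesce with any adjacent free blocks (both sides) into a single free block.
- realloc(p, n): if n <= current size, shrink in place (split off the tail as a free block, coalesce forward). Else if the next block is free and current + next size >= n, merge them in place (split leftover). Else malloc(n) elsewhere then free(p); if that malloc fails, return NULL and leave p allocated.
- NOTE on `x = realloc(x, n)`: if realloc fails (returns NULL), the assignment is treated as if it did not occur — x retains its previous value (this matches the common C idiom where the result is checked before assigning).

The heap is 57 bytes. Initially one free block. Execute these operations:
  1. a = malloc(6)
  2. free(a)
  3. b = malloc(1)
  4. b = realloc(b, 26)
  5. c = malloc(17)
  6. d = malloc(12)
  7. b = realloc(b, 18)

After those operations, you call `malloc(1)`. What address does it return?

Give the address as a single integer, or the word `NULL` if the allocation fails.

Op 1: a = malloc(6) -> a = 0; heap: [0-5 ALLOC][6-56 FREE]
Op 2: free(a) -> (freed a); heap: [0-56 FREE]
Op 3: b = malloc(1) -> b = 0; heap: [0-0 ALLOC][1-56 FREE]
Op 4: b = realloc(b, 26) -> b = 0; heap: [0-25 ALLOC][26-56 FREE]
Op 5: c = malloc(17) -> c = 26; heap: [0-25 ALLOC][26-42 ALLOC][43-56 FREE]
Op 6: d = malloc(12) -> d = 43; heap: [0-25 ALLOC][26-42 ALLOC][43-54 ALLOC][55-56 FREE]
Op 7: b = realloc(b, 18) -> b = 0; heap: [0-17 ALLOC][18-25 FREE][26-42 ALLOC][43-54 ALLOC][55-56 FREE]
malloc(1): first-fit scan over [0-17 ALLOC][18-25 FREE][26-42 ALLOC][43-54 ALLOC][55-56 FREE] -> 18

Answer: 18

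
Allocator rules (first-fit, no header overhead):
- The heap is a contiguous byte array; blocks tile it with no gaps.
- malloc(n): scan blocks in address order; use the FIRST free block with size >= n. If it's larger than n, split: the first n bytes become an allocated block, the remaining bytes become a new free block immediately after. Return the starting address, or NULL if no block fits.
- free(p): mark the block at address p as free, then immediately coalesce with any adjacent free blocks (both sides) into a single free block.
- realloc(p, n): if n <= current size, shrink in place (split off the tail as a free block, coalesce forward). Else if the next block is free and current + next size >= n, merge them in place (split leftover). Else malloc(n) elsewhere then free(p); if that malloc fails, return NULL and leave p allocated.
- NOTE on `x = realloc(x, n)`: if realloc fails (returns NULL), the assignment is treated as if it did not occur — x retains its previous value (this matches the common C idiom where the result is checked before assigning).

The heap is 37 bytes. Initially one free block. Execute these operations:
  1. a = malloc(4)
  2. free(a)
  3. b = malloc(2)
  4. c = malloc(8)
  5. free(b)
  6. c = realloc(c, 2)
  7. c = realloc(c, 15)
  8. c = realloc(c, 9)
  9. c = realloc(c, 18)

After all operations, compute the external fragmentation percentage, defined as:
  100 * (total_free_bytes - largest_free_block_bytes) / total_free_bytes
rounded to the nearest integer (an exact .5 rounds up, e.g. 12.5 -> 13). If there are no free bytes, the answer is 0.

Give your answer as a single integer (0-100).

Op 1: a = malloc(4) -> a = 0; heap: [0-3 ALLOC][4-36 FREE]
Op 2: free(a) -> (freed a); heap: [0-36 FREE]
Op 3: b = malloc(2) -> b = 0; heap: [0-1 ALLOC][2-36 FREE]
Op 4: c = malloc(8) -> c = 2; heap: [0-1 ALLOC][2-9 ALLOC][10-36 FREE]
Op 5: free(b) -> (freed b); heap: [0-1 FREE][2-9 ALLOC][10-36 FREE]
Op 6: c = realloc(c, 2) -> c = 2; heap: [0-1 FREE][2-3 ALLOC][4-36 FREE]
Op 7: c = realloc(c, 15) -> c = 2; heap: [0-1 FREE][2-16 ALLOC][17-36 FREE]
Op 8: c = realloc(c, 9) -> c = 2; heap: [0-1 FREE][2-10 ALLOC][11-36 FREE]
Op 9: c = realloc(c, 18) -> c = 2; heap: [0-1 FREE][2-19 ALLOC][20-36 FREE]
Free blocks: [2 17] total_free=19 largest=17 -> 100*(19-17)/19 = 200/19 ≈ 10.526 -> rounds to 11

Answer: 11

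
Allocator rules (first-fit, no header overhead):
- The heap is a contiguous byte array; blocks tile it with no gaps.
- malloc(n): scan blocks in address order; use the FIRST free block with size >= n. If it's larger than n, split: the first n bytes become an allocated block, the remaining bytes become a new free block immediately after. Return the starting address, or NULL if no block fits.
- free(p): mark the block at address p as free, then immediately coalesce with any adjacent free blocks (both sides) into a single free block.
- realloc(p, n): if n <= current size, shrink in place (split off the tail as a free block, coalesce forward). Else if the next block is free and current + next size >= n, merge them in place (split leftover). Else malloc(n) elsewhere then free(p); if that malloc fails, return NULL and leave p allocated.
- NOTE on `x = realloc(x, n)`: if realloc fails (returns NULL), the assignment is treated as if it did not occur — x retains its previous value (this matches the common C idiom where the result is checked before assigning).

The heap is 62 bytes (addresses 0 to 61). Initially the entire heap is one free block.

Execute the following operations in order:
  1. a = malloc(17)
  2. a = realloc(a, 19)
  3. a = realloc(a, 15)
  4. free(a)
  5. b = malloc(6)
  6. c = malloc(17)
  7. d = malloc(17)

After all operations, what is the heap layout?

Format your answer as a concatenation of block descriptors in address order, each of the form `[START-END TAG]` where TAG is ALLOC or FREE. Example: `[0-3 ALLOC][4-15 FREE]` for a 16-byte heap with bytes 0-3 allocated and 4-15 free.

Op 1: a = malloc(17) -> a = 0; heap: [0-16 ALLOC][17-61 FREE]
Op 2: a = realloc(a, 19) -> a = 0; heap: [0-18 ALLOC][19-61 FREE]
Op 3: a = realloc(a, 15) -> a = 0; heap: [0-14 ALLOC][15-61 FREE]
Op 4: free(a) -> (freed a); heap: [0-61 FREE]
Op 5: b = malloc(6) -> b = 0; heap: [0-5 ALLOC][6-61 FREE]
Op 6: c = malloc(17) -> c = 6; heap: [0-5 ALLOC][6-22 ALLOC][23-61 FREE]
Op 7: d = malloc(17) -> d = 23; heap: [0-5 ALLOC][6-22 ALLOC][23-39 ALLOC][40-61 FREE]

Answer: [0-5 ALLOC][6-22 ALLOC][23-39 ALLOC][40-61 FREE]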